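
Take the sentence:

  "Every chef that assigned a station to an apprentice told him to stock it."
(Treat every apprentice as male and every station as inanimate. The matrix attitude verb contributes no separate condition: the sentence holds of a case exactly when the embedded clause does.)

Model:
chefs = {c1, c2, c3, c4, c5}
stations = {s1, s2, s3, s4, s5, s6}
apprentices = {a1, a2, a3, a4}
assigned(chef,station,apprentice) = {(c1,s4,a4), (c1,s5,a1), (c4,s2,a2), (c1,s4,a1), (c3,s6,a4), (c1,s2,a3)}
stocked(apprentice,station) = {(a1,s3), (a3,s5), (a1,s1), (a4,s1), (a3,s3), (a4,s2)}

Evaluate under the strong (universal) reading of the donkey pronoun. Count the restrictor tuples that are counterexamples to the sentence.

6

"him" takes "an apprentice" as antecedent and "it" takes "a station"; both are donkey pronouns co-varying with the restrictor.
Strong reading: for every (c,s,a) with assigned(c,s,a), stocked(a,s).
Restrictor triples: (c1,s2,a3)→stocked(a3,s2) ✗  (c1,s4,a1)→stocked(a1,s4) ✗  (c1,s4,a4)→stocked(a4,s4) ✗  (c1,s5,a1)→stocked(a1,s5) ✗  (c3,s6,a4)→stocked(a4,s6) ✗  (c4,s2,a2)→stocked(a2,s2) ✗
Counterexamples (restrictor triples failing the scope): 6.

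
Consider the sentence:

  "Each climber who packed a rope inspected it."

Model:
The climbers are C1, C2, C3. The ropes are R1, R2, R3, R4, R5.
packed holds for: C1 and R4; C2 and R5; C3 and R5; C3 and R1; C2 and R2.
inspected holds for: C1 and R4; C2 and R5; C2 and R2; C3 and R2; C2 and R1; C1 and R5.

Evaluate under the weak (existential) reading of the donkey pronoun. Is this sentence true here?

"it" takes "a rope" as antecedent — a donkey pronoun bound across the clause boundary.
Weak reading: every climber c with some packed-rope has at least one packed-rope r such that inspected(c,r).
Per climber: C1:✓  C2:✓  C3:✗
C3 has no witness among its packed-ropes.

False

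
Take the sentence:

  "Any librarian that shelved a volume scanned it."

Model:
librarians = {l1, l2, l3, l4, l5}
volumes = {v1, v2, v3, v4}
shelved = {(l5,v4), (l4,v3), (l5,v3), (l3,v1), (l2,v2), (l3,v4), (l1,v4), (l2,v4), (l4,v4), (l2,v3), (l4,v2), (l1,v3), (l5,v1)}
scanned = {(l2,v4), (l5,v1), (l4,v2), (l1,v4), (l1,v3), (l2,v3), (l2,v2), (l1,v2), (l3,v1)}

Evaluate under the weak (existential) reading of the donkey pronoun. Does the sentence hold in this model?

"it" takes "a volume" as antecedent — a donkey pronoun bound across the clause boundary.
Weak reading: every librarian l with some shelved-volume has at least one shelved-volume v such that scanned(l,v).
Per librarian: l1:✓  l2:✓  l3:✓  l4:✓  l5:✓
Every librarian in the restrictor has a witness.

True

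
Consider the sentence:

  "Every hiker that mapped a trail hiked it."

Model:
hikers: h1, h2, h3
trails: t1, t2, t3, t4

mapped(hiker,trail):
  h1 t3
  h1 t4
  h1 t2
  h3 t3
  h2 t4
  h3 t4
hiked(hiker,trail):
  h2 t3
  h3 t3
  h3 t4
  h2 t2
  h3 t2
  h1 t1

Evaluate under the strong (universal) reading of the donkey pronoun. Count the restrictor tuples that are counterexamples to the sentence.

"it" takes "a trail" as antecedent — a donkey pronoun bound across the clause boundary.
Strong reading: for every (h,t) with mapped(h,t), hiked(h,t).
Restrictor pairs: (h1,t2) ✗  (h1,t3) ✗  (h1,t4) ✗  (h2,t4) ✗  (h3,t3) ✓  (h3,t4) ✓
Counterexamples (restrictor pairs failing the scope): 4.

4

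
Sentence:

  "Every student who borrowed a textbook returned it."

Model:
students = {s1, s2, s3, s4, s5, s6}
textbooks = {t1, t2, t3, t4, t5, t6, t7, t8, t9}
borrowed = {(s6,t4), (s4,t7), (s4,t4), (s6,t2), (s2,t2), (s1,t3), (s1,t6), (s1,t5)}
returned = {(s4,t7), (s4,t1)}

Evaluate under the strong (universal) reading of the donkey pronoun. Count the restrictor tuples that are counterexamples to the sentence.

7

"it" takes "a textbook" as antecedent — a donkey pronoun bound across the clause boundary.
Strong reading: for every (s,t) with borrowed(s,t), returned(s,t).
Restrictor pairs: (s1,t3) ✗  (s1,t5) ✗  (s1,t6) ✗  (s2,t2) ✗  (s4,t4) ✗  (s4,t7) ✓  (s6,t2) ✗  (s6,t4) ✗
Counterexamples (restrictor pairs failing the scope): 7.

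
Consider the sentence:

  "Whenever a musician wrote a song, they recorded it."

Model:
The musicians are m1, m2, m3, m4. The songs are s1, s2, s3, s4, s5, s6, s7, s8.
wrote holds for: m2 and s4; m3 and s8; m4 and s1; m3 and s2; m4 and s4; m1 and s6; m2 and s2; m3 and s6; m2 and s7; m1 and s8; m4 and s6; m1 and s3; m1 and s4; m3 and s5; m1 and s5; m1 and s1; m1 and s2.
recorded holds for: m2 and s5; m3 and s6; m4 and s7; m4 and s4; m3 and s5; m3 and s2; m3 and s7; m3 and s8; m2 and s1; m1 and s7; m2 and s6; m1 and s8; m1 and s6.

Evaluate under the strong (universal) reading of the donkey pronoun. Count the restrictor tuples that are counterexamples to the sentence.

10

"it" takes "a song" as antecedent — a donkey pronoun bound across the clause boundary.
Strong reading: for every (m,s) with wrote(m,s), recorded(m,s).
Restrictor pairs: (m1,s1) ✗  (m1,s2) ✗  (m1,s3) ✗  (m1,s4) ✗  (m1,s5) ✗  (m1,s6) ✓  (m1,s8) ✓  (m2,s2) ✗  (m2,s4) ✗  (m2,s7) ✗  (m3,s2) ✓  (m3,s5) ✓  (m3,s6) ✓  (m3,s8) ✓  (m4,s1) ✗  (m4,s4) ✓  (m4,s6) ✗
Counterexamples (restrictor pairs failing the scope): 10.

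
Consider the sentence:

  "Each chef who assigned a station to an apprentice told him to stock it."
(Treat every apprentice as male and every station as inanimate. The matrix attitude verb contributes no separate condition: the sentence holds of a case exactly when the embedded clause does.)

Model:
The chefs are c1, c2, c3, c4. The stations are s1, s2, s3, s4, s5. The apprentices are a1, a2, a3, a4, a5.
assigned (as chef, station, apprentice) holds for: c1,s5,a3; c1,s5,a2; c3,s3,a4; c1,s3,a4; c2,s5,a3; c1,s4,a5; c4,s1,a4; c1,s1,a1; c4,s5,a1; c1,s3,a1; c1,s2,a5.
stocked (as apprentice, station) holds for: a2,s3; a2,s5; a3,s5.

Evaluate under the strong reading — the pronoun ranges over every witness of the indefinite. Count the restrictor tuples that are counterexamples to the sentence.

8

"him" takes "an apprentice" as antecedent and "it" takes "a station"; both are donkey pronouns co-varying with the restrictor.
Strong reading: for every (c,s,a) with assigned(c,s,a), stocked(a,s).
Restrictor triples: (c1,s1,a1)→stocked(a1,s1) ✗  (c1,s2,a5)→stocked(a5,s2) ✗  (c1,s3,a1)→stocked(a1,s3) ✗  (c1,s3,a4)→stocked(a4,s3) ✗  (c1,s4,a5)→stocked(a5,s4) ✗  (c1,s5,a2)→stocked(a2,s5) ✓  (c1,s5,a3)→stocked(a3,s5) ✓  (c2,s5,a3)→stocked(a3,s5) ✓  (c3,s3,a4)→stocked(a4,s3) ✗  (c4,s1,a4)→stocked(a4,s1) ✗  (c4,s5,a1)→stocked(a1,s5) ✗
Counterexamples (restrictor triples failing the scope): 8.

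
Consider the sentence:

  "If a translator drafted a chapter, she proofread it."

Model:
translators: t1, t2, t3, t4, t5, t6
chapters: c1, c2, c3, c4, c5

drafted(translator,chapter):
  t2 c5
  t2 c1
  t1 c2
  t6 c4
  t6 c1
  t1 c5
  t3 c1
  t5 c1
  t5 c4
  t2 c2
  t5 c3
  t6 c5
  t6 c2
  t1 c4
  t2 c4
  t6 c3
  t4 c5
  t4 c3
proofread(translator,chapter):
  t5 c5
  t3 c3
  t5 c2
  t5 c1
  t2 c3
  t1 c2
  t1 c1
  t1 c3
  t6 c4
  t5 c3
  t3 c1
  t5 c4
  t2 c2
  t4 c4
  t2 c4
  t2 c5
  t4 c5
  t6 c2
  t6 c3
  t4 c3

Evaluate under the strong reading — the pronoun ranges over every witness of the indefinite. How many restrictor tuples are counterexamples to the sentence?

"it" takes "a chapter" as antecedent — a donkey pronoun bound across the clause boundary.
Strong reading: for every (t,c) with drafted(t,c), proofread(t,c).
Restrictor pairs: (t1,c2) ✓  (t1,c4) ✗  (t1,c5) ✗  (t2,c1) ✗  (t2,c2) ✓  (t2,c4) ✓  (t2,c5) ✓  (t3,c1) ✓  (t4,c3) ✓  (t4,c5) ✓  (t5,c1) ✓  (t5,c3) ✓  (t5,c4) ✓  (t6,c1) ✗  (t6,c2) ✓  (t6,c3) ✓  (t6,c4) ✓  (t6,c5) ✗
Counterexamples (restrictor pairs failing the scope): 5.

5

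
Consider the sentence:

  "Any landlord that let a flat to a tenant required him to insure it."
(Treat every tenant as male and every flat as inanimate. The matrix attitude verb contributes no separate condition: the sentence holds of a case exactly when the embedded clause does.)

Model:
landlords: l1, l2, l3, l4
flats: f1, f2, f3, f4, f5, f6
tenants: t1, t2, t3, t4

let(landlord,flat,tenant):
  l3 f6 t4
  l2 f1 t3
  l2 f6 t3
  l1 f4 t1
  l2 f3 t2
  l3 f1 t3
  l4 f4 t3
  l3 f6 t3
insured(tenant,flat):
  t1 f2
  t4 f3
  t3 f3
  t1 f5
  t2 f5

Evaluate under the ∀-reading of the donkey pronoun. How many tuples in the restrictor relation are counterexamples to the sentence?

8

"him" takes "a tenant" as antecedent and "it" takes "a flat"; both are donkey pronouns co-varying with the restrictor.
Strong reading: for every (l,f,t) with let(l,f,t), insured(t,f).
Restrictor triples: (l1,f4,t1)→insured(t1,f4) ✗  (l2,f1,t3)→insured(t3,f1) ✗  (l2,f3,t2)→insured(t2,f3) ✗  (l2,f6,t3)→insured(t3,f6) ✗  (l3,f1,t3)→insured(t3,f1) ✗  (l3,f6,t3)→insured(t3,f6) ✗  (l3,f6,t4)→insured(t4,f6) ✗  (l4,f4,t3)→insured(t3,f4) ✗
Counterexamples (restrictor triples failing the scope): 8.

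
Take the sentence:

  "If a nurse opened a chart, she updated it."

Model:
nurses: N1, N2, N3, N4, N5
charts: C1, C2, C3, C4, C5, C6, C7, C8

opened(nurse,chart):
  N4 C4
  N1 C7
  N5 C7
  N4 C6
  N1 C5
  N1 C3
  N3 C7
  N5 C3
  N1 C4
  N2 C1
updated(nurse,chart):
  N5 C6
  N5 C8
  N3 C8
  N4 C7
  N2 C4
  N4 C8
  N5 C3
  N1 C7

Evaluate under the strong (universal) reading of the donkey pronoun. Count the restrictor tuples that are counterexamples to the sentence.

8

"it" takes "a chart" as antecedent — a donkey pronoun bound across the clause boundary.
Strong reading: for every (n,c) with opened(n,c), updated(n,c).
Restrictor pairs: (N1,C3) ✗  (N1,C4) ✗  (N1,C5) ✗  (N1,C7) ✓  (N2,C1) ✗  (N3,C7) ✗  (N4,C4) ✗  (N4,C6) ✗  (N5,C3) ✓  (N5,C7) ✗
Counterexamples (restrictor pairs failing the scope): 8.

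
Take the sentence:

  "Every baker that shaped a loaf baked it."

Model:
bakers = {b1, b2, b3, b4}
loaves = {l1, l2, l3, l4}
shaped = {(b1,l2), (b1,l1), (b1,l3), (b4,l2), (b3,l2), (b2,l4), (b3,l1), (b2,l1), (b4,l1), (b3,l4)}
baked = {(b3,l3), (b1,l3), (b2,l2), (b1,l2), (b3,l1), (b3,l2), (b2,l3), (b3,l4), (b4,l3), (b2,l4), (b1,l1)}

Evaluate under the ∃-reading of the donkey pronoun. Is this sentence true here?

"it" takes "a loaf" as antecedent — a donkey pronoun bound across the clause boundary.
Weak reading: every baker b with some shaped-loaf has at least one shaped-loaf l such that baked(b,l).
Per baker: b1:✓  b2:✓  b3:✓  b4:✗
b4 has no witness among its shaped-loaves.

False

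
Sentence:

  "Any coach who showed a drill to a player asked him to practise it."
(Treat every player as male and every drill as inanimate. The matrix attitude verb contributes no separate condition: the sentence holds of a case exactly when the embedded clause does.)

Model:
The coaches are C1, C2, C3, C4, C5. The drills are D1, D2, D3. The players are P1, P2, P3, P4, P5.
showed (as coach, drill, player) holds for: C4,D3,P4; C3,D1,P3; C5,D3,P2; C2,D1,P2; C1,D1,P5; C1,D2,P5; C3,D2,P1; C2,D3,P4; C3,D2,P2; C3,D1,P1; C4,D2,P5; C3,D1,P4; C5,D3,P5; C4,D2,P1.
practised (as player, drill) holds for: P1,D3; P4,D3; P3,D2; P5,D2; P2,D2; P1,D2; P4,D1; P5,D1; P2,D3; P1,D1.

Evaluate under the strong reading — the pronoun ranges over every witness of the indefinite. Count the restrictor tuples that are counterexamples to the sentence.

3

"him" takes "a player" as antecedent and "it" takes "a drill"; both are donkey pronouns co-varying with the restrictor.
Strong reading: for every (c,d,p) with showed(c,d,p), practised(p,d).
Restrictor triples: (C1,D1,P5)→practised(P5,D1) ✓  (C1,D2,P5)→practised(P5,D2) ✓  (C2,D1,P2)→practised(P2,D1) ✗  (C2,D3,P4)→practised(P4,D3) ✓  (C3,D1,P1)→practised(P1,D1) ✓  (C3,D1,P3)→practised(P3,D1) ✗  (C3,D1,P4)→practised(P4,D1) ✓  (C3,D2,P1)→practised(P1,D2) ✓  (C3,D2,P2)→practised(P2,D2) ✓  (C4,D2,P1)→practised(P1,D2) ✓  (C4,D2,P5)→practised(P5,D2) ✓  (C4,D3,P4)→practised(P4,D3) ✓  (C5,D3,P2)→practised(P2,D3) ✓  (C5,D3,P5)→practised(P5,D3) ✗
Counterexamples (restrictor triples failing the scope): 3.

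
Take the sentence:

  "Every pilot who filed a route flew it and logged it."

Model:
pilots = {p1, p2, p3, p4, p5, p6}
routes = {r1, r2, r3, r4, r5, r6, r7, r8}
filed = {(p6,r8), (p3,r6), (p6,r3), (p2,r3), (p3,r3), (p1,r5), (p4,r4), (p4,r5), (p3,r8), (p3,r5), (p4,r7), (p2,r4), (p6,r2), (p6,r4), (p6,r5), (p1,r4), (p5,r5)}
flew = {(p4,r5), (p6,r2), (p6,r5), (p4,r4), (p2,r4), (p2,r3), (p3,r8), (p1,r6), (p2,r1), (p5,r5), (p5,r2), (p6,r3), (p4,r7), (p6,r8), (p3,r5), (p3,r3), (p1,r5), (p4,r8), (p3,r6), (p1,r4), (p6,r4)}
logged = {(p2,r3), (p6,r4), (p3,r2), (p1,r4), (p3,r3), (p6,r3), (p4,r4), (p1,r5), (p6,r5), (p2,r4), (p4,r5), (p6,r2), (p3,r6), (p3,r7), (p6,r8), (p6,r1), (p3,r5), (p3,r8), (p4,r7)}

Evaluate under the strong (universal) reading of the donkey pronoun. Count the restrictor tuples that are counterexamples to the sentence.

"it" takes "a route" as antecedent — a donkey pronoun bound across the clause boundary.
Strong reading: for every (p,r) with filed(p,r), flew(p,r) ∧ logged(p,r).
Restrictor pairs: (p1,r4) ✓  (p1,r5) ✓  (p2,r3) ✓  (p2,r4) ✓  (p3,r3) ✓  (p3,r5) ✓  (p3,r6) ✓  (p3,r8) ✓  (p4,r4) ✓  (p4,r5) ✓  (p4,r7) ✓  (p5,r5) ✗  (p6,r2) ✓  (p6,r3) ✓  (p6,r4) ✓  (p6,r5) ✓  (p6,r8) ✓
Counterexamples (restrictor pairs failing the scope): 1.

1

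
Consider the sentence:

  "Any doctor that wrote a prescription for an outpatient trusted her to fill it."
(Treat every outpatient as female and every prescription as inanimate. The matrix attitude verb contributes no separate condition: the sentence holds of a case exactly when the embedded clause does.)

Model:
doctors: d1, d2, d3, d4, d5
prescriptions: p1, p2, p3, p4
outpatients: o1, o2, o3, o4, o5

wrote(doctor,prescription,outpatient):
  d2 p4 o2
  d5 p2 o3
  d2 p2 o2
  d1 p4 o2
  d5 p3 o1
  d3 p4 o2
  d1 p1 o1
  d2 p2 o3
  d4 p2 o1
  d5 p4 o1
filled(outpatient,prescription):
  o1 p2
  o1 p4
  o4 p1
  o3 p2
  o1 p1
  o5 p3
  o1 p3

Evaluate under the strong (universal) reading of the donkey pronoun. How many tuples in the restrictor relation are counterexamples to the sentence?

4

"her" takes "an outpatient" as antecedent and "it" takes "a prescription"; both are donkey pronouns co-varying with the restrictor.
Strong reading: for every (d,p,o) with wrote(d,p,o), filled(o,p).
Restrictor triples: (d1,p1,o1)→filled(o1,p1) ✓  (d1,p4,o2)→filled(o2,p4) ✗  (d2,p2,o2)→filled(o2,p2) ✗  (d2,p2,o3)→filled(o3,p2) ✓  (d2,p4,o2)→filled(o2,p4) ✗  (d3,p4,o2)→filled(o2,p4) ✗  (d4,p2,o1)→filled(o1,p2) ✓  (d5,p2,o3)→filled(o3,p2) ✓  (d5,p3,o1)→filled(o1,p3) ✓  (d5,p4,o1)→filled(o1,p4) ✓
Counterexamples (restrictor triples failing the scope): 4.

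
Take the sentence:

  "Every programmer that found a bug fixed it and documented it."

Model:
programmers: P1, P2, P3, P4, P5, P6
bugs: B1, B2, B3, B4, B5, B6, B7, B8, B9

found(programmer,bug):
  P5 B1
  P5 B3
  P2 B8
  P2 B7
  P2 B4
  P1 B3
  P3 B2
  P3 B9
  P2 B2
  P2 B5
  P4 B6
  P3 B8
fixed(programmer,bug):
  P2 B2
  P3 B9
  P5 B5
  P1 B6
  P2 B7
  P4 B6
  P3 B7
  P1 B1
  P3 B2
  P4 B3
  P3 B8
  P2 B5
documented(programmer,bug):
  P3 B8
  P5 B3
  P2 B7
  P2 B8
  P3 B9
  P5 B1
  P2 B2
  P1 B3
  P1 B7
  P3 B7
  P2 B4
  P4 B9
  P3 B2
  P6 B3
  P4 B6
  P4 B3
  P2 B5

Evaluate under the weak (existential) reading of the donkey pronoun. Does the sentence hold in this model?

False

"it" takes "a bug" as antecedent — a donkey pronoun bound across the clause boundary.
Weak reading: every programmer p with some found-bug has at least one found-bug b such that fixed(p,b) ∧ documented(p,b).
Per programmer: P1:✗  P2:✓  P3:✓  P4:✓  P5:✗
P1 has no witness among its found-bugs.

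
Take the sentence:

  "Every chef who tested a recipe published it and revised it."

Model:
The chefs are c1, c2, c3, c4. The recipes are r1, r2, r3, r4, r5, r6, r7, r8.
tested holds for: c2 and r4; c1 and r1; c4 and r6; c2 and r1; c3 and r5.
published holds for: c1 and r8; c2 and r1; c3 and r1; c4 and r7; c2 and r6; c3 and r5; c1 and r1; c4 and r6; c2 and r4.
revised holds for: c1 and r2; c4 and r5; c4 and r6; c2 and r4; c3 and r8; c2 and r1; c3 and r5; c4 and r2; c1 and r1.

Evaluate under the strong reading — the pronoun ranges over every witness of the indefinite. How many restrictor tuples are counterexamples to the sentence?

"it" takes "a recipe" as antecedent — a donkey pronoun bound across the clause boundary.
Strong reading: for every (c,r) with tested(c,r), published(c,r) ∧ revised(c,r).
Restrictor pairs: (c1,r1) ✓  (c2,r1) ✓  (c2,r4) ✓  (c3,r5) ✓  (c4,r6) ✓
Counterexamples (restrictor pairs failing the scope): 0.

0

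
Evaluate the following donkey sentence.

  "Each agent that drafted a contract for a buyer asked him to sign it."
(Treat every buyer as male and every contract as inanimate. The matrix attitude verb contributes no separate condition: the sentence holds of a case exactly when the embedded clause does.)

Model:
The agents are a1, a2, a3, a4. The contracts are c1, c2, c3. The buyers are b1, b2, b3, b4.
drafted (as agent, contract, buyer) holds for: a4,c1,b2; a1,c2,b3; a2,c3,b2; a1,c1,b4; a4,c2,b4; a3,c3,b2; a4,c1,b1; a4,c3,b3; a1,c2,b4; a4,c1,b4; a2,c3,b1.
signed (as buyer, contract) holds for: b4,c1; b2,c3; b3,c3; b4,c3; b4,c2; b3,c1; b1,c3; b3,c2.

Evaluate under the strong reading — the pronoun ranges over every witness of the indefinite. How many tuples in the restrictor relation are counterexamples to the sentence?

2

"him" takes "a buyer" as antecedent and "it" takes "a contract"; both are donkey pronouns co-varying with the restrictor.
Strong reading: for every (a,c,b) with drafted(a,c,b), signed(b,c).
Restrictor triples: (a1,c1,b4)→signed(b4,c1) ✓  (a1,c2,b3)→signed(b3,c2) ✓  (a1,c2,b4)→signed(b4,c2) ✓  (a2,c3,b1)→signed(b1,c3) ✓  (a2,c3,b2)→signed(b2,c3) ✓  (a3,c3,b2)→signed(b2,c3) ✓  (a4,c1,b1)→signed(b1,c1) ✗  (a4,c1,b2)→signed(b2,c1) ✗  (a4,c1,b4)→signed(b4,c1) ✓  (a4,c2,b4)→signed(b4,c2) ✓  (a4,c3,b3)→signed(b3,c3) ✓
Counterexamples (restrictor triples failing the scope): 2.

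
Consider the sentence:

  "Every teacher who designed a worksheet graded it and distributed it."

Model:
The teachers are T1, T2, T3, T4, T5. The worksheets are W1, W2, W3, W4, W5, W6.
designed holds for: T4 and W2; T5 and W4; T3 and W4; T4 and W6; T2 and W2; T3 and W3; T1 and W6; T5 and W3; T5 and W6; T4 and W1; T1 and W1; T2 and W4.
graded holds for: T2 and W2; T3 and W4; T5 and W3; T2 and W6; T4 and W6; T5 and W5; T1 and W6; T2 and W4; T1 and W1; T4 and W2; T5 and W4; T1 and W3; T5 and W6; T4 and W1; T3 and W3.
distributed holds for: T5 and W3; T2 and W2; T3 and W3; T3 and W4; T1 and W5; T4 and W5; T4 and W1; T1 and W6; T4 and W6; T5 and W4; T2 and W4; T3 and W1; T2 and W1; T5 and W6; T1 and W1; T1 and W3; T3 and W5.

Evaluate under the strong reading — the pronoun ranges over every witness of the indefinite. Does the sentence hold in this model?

False

"it" takes "a worksheet" as antecedent — a donkey pronoun bound across the clause boundary.
Strong reading: for every (t,w) with designed(t,w), graded(t,w) ∧ distributed(t,w).
Restrictor pairs: (T1,W1) ✓  (T1,W6) ✓  (T2,W2) ✓  (T2,W4) ✓  (T3,W3) ✓  (T3,W4) ✓  (T4,W1) ✓  (T4,W2) ✗  (T4,W6) ✓  (T5,W3) ✓  (T5,W4) ✓  (T5,W6) ✓
Counterexample: (T4,W2) is in designed but fails the scope.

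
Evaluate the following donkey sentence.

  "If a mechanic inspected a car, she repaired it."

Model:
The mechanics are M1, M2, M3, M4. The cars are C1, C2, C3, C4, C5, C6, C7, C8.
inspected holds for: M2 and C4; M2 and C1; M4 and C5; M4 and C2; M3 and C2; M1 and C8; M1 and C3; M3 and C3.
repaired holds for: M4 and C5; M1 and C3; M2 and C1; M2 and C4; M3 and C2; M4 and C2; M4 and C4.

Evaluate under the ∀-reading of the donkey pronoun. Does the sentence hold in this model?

"it" takes "a car" as antecedent — a donkey pronoun bound across the clause boundary.
Strong reading: for every (m,c) with inspected(m,c), repaired(m,c).
Restrictor pairs: (M1,C3) ✓  (M1,C8) ✗  (M2,C1) ✓  (M2,C4) ✓  (M3,C2) ✓  (M3,C3) ✗  (M4,C2) ✓  (M4,C5) ✓
Counterexample: (M1,C8) is in inspected but fails the scope.

False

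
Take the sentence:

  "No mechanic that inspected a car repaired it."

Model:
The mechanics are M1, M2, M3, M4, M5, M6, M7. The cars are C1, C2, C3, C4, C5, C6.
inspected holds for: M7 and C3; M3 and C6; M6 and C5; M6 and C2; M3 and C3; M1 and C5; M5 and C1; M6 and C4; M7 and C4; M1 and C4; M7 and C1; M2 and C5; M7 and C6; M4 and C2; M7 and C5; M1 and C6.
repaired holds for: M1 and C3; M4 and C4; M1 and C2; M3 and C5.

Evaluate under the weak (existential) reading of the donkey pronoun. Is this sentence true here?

"it" takes "a car" as antecedent — a donkey pronoun bound across the clause boundary.
Truth condition: for no (m,c) with inspected(m,c) does repaired(m,c) hold.
Restrictor pairs — does the scope hold? (M1,C4):fails  (M1,C5):fails  (M1,C6):fails  (M2,C5):fails  (M3,C3):fails  (M3,C6):fails  (M4,C2):fails  (M5,C1):fails  (M6,C2):fails  (M6,C4):fails  (M6,C5):fails  (M7,C1):fails  (M7,C3):fails  (M7,C4):fails  (M7,C5):fails  (M7,C6):fails
Scope holds for no restrictor pair, so the sentence is true.

True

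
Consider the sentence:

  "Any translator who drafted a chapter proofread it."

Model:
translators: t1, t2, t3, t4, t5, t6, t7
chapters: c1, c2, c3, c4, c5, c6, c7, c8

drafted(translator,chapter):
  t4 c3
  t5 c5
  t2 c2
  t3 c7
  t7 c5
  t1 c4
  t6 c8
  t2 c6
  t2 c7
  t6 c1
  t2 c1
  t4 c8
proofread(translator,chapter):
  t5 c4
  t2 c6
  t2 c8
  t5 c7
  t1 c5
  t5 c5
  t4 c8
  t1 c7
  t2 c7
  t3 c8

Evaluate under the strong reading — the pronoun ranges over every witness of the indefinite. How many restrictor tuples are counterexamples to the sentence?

"it" takes "a chapter" as antecedent — a donkey pronoun bound across the clause boundary.
Strong reading: for every (t,c) with drafted(t,c), proofread(t,c).
Restrictor pairs: (t1,c4) ✗  (t2,c1) ✗  (t2,c2) ✗  (t2,c6) ✓  (t2,c7) ✓  (t3,c7) ✗  (t4,c3) ✗  (t4,c8) ✓  (t5,c5) ✓  (t6,c1) ✗  (t6,c8) ✗  (t7,c5) ✗
Counterexamples (restrictor pairs failing the scope): 8.

8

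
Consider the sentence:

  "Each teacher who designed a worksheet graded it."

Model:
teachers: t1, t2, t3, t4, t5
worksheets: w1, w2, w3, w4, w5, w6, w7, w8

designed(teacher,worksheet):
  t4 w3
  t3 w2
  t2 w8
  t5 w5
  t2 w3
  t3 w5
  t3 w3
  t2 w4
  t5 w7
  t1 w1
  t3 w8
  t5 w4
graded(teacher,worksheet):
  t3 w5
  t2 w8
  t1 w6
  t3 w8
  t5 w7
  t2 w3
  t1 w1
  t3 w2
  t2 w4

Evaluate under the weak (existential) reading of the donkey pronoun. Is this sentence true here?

"it" takes "a worksheet" as antecedent — a donkey pronoun bound across the clause boundary.
Weak reading: every teacher t with some designed-worksheet has at least one designed-worksheet w such that graded(t,w).
Per teacher: t1:✓  t2:✓  t3:✓  t4:✗  t5:✓
t4 has no witness among its designed-worksheets.

False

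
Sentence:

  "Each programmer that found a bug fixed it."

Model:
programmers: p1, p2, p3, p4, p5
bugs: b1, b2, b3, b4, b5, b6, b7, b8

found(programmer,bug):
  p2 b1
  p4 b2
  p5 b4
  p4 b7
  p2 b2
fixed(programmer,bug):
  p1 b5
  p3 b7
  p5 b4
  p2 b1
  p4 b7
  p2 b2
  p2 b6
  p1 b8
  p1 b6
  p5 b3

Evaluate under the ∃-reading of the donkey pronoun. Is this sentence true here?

"it" takes "a bug" as antecedent — a donkey pronoun bound across the clause boundary.
Weak reading: every programmer p with some found-bug has at least one found-bug b such that fixed(p,b).
Per programmer: p2:✓  p4:✓  p5:✓
Every programmer in the restrictor has a witness.

True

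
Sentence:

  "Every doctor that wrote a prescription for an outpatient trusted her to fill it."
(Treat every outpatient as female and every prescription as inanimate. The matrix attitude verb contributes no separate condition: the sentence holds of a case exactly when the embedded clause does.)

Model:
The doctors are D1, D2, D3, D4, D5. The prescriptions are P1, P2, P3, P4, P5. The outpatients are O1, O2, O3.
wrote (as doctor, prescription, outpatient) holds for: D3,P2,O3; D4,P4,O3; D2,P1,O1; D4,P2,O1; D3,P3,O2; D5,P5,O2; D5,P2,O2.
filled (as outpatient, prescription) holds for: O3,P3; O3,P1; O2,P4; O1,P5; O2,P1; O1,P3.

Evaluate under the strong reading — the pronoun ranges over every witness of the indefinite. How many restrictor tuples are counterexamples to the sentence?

"her" takes "an outpatient" as antecedent and "it" takes "a prescription"; both are donkey pronouns co-varying with the restrictor.
Strong reading: for every (d,p,o) with wrote(d,p,o), filled(o,p).
Restrictor triples: (D2,P1,O1)→filled(O1,P1) ✗  (D3,P2,O3)→filled(O3,P2) ✗  (D3,P3,O2)→filled(O2,P3) ✗  (D4,P2,O1)→filled(O1,P2) ✗  (D4,P4,O3)→filled(O3,P4) ✗  (D5,P2,O2)→filled(O2,P2) ✗  (D5,P5,O2)→filled(O2,P5) ✗
Counterexamples (restrictor triples failing the scope): 7.

7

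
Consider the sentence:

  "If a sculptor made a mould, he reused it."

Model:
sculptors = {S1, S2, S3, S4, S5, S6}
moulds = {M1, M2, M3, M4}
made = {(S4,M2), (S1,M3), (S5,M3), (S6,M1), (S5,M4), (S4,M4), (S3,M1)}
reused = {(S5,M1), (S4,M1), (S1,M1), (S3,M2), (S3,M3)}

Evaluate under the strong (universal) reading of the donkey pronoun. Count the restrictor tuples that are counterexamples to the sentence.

"it" takes "a mould" as antecedent — a donkey pronoun bound across the clause boundary.
Strong reading: for every (s,m) with made(s,m), reused(s,m).
Restrictor pairs: (S1,M3) ✗  (S3,M1) ✗  (S4,M2) ✗  (S4,M4) ✗  (S5,M3) ✗  (S5,M4) ✗  (S6,M1) ✗
Counterexamples (restrictor pairs failing the scope): 7.

7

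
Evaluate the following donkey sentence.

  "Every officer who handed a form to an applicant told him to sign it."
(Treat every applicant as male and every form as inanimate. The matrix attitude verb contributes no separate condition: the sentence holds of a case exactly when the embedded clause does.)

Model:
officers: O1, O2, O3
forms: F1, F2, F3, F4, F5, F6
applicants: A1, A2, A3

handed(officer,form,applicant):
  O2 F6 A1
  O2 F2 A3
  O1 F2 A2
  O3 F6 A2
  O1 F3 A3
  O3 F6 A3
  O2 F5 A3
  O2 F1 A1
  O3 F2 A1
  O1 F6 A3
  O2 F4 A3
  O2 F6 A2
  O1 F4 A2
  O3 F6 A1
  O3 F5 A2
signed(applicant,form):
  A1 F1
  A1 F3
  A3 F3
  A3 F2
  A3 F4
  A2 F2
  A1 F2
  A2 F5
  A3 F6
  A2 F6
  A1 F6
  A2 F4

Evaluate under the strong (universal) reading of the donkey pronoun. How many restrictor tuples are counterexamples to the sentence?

1

"him" takes "an applicant" as antecedent and "it" takes "a form"; both are donkey pronouns co-varying with the restrictor.
Strong reading: for every (o,f,a) with handed(o,f,a), signed(a,f).
Restrictor triples: (O1,F2,A2)→signed(A2,F2) ✓  (O1,F3,A3)→signed(A3,F3) ✓  (O1,F4,A2)→signed(A2,F4) ✓  (O1,F6,A3)→signed(A3,F6) ✓  (O2,F1,A1)→signed(A1,F1) ✓  (O2,F2,A3)→signed(A3,F2) ✓  (O2,F4,A3)→signed(A3,F4) ✓  (O2,F5,A3)→signed(A3,F5) ✗  (O2,F6,A1)→signed(A1,F6) ✓  (O2,F6,A2)→signed(A2,F6) ✓  (O3,F2,A1)→signed(A1,F2) ✓  (O3,F5,A2)→signed(A2,F5) ✓  (O3,F6,A1)→signed(A1,F6) ✓  (O3,F6,A2)→signed(A2,F6) ✓  (O3,F6,A3)→signed(A3,F6) ✓
Counterexamples (restrictor triples failing the scope): 1.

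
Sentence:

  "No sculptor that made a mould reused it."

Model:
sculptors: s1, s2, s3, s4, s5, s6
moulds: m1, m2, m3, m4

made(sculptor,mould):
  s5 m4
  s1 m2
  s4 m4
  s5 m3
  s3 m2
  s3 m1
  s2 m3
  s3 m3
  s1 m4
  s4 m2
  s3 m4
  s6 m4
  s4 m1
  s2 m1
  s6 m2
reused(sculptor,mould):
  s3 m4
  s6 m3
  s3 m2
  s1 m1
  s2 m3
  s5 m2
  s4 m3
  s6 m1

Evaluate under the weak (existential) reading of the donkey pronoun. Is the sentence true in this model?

False

"it" takes "a mould" as antecedent — a donkey pronoun bound across the clause boundary.
Truth condition: for no (s,m) with made(s,m) does reused(s,m) hold.
Restrictor pairs — does the scope hold? (s1,m2):fails  (s1,m4):fails  (s2,m1):fails  (s2,m3):holds  (s3,m1):fails  (s3,m2):holds  (s3,m3):fails  (s3,m4):holds  (s4,m1):fails  (s4,m2):fails  (s4,m4):fails  (s5,m3):fails  (s5,m4):fails  (s6,m2):fails  (s6,m4):fails
Scope holds for 3 pair(s), so the sentence is false.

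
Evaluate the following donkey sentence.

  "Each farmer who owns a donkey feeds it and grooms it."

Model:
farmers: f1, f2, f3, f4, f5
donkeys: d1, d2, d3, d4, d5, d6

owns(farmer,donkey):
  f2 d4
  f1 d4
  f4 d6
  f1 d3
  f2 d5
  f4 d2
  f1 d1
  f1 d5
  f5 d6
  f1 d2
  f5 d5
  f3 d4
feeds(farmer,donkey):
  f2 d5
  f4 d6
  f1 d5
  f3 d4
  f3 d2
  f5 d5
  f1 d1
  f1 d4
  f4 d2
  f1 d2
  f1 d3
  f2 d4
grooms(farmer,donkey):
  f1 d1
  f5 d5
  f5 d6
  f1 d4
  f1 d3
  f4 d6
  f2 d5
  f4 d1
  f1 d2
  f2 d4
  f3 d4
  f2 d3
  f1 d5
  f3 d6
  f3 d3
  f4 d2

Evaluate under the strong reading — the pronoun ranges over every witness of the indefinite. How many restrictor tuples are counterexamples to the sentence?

"it" takes "a donkey" as antecedent — a donkey pronoun bound across the clause boundary.
Strong reading: for every (f,d) with owns(f,d), feeds(f,d) ∧ grooms(f,d).
Restrictor pairs: (f1,d1) ✓  (f1,d2) ✓  (f1,d3) ✓  (f1,d4) ✓  (f1,d5) ✓  (f2,d4) ✓  (f2,d5) ✓  (f3,d4) ✓  (f4,d2) ✓  (f4,d6) ✓  (f5,d5) ✓  (f5,d6) ✗
Counterexamples (restrictor pairs failing the scope): 1.

1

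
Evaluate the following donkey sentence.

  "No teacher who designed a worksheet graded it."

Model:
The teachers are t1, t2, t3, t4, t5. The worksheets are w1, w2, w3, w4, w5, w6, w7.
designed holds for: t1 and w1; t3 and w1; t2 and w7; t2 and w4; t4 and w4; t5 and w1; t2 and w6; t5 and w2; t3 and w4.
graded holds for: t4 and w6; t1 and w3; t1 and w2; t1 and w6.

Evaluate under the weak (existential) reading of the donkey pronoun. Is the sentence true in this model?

"it" takes "a worksheet" as antecedent — a donkey pronoun bound across the clause boundary.
Truth condition: for no (t,w) with designed(t,w) does graded(t,w) hold.
Restrictor pairs — does the scope hold? (t1,w1):fails  (t2,w4):fails  (t2,w6):fails  (t2,w7):fails  (t3,w1):fails  (t3,w4):fails  (t4,w4):fails  (t5,w1):fails  (t5,w2):fails
Scope holds for no restrictor pair, so the sentence is true.

True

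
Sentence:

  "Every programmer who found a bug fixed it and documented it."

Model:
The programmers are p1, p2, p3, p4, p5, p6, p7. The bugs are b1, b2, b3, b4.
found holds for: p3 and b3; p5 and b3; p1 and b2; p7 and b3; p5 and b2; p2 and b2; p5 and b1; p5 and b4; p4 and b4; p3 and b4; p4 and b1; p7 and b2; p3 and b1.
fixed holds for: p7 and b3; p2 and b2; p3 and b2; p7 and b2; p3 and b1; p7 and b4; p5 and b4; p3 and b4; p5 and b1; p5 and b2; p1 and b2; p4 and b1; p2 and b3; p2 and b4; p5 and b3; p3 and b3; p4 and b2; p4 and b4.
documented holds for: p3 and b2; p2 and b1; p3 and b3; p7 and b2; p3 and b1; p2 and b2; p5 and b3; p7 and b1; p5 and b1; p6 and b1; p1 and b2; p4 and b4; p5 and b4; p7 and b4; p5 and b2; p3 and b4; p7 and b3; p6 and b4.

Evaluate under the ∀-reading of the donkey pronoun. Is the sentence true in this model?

"it" takes "a bug" as antecedent — a donkey pronoun bound across the clause boundary.
Strong reading: for every (p,b) with found(p,b), fixed(p,b) ∧ documented(p,b).
Restrictor pairs: (p1,b2) ✓  (p2,b2) ✓  (p3,b1) ✓  (p3,b3) ✓  (p3,b4) ✓  (p4,b1) ✗  (p4,b4) ✓  (p5,b1) ✓  (p5,b2) ✓  (p5,b3) ✓  (p5,b4) ✓  (p7,b2) ✓  (p7,b3) ✓
Counterexample: (p4,b1) is in found but fails the scope.

False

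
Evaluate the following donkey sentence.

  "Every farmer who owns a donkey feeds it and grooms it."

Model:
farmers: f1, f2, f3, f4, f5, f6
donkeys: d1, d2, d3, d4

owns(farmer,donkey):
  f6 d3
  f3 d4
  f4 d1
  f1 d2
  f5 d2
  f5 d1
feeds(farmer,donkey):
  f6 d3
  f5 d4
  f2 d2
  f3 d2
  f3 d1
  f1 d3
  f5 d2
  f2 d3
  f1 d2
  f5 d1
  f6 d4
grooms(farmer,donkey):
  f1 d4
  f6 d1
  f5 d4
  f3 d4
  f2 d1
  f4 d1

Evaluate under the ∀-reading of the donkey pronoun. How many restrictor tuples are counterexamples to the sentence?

6

"it" takes "a donkey" as antecedent — a donkey pronoun bound across the clause boundary.
Strong reading: for every (f,d) with owns(f,d), feeds(f,d) ∧ grooms(f,d).
Restrictor pairs: (f1,d2) ✗  (f3,d4) ✗  (f4,d1) ✗  (f5,d1) ✗  (f5,d2) ✗  (f6,d3) ✗
Counterexamples (restrictor pairs failing the scope): 6.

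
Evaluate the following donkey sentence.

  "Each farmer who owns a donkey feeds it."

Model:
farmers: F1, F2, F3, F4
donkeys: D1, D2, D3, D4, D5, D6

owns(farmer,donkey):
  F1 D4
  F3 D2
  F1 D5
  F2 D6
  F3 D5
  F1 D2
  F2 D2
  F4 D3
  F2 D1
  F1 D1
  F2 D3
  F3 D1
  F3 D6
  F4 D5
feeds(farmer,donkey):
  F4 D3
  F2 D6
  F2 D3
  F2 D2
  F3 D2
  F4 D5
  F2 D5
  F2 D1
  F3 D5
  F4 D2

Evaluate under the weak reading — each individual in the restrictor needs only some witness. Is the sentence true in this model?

"it" takes "a donkey" as antecedent — a donkey pronoun bound across the clause boundary.
Weak reading: every farmer f with some owns-donkey has at least one owns-donkey d such that feeds(f,d).
Per farmer: F1:✗  F2:✓  F3:✓  F4:✓
F1 has no witness among its owns-donkeys.

False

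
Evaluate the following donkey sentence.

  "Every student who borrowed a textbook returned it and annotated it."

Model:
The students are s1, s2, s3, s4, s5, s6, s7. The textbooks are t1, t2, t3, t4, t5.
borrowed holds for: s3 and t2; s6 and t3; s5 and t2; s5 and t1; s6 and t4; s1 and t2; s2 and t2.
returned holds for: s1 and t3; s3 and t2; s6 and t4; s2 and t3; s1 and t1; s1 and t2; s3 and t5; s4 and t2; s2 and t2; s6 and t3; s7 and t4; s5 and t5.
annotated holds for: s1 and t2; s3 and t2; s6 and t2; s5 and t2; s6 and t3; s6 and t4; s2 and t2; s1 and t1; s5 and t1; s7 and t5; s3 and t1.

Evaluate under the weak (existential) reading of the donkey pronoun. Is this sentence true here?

False

"it" takes "a textbook" as antecedent — a donkey pronoun bound across the clause boundary.
Weak reading: every student s with some borrowed-textbook has at least one borrowed-textbook t such that returned(s,t) ∧ annotated(s,t).
Per student: s1:✓  s2:✓  s3:✓  s5:✗  s6:✓
s5 has no witness among its borrowed-textbooks.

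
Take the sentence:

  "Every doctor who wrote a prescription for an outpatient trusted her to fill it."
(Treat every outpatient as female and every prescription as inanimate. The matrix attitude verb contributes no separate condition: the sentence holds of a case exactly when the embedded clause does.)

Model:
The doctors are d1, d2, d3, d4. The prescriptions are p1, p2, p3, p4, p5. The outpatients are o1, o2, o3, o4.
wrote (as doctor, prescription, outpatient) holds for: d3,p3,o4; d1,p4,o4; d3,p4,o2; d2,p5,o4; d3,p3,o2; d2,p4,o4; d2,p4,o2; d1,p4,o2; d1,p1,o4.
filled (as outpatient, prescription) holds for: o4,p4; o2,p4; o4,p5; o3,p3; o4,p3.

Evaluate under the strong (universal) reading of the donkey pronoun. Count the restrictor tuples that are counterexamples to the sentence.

2

"her" takes "an outpatient" as antecedent and "it" takes "a prescription"; both are donkey pronouns co-varying with the restrictor.
Strong reading: for every (d,p,o) with wrote(d,p,o), filled(o,p).
Restrictor triples: (d1,p1,o4)→filled(o4,p1) ✗  (d1,p4,o2)→filled(o2,p4) ✓  (d1,p4,o4)→filled(o4,p4) ✓  (d2,p4,o2)→filled(o2,p4) ✓  (d2,p4,o4)→filled(o4,p4) ✓  (d2,p5,o4)→filled(o4,p5) ✓  (d3,p3,o2)→filled(o2,p3) ✗  (d3,p3,o4)→filled(o4,p3) ✓  (d3,p4,o2)→filled(o2,p4) ✓
Counterexamples (restrictor triples failing the scope): 2.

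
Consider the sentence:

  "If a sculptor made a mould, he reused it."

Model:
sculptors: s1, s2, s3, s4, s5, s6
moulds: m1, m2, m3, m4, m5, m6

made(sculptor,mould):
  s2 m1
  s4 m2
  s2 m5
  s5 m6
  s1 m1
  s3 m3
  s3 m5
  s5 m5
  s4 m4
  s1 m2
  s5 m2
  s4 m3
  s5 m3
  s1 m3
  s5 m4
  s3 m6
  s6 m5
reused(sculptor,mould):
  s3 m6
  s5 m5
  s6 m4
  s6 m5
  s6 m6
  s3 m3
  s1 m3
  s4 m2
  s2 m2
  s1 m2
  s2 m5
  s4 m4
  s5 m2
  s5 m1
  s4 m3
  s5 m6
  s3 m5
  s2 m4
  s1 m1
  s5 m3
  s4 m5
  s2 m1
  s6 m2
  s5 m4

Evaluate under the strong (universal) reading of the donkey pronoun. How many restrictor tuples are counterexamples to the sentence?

"it" takes "a mould" as antecedent — a donkey pronoun bound across the clause boundary.
Strong reading: for every (s,m) with made(s,m), reused(s,m).
Restrictor pairs: (s1,m1) ✓  (s1,m2) ✓  (s1,m3) ✓  (s2,m1) ✓  (s2,m5) ✓  (s3,m3) ✓  (s3,m5) ✓  (s3,m6) ✓  (s4,m2) ✓  (s4,m3) ✓  (s4,m4) ✓  (s5,m2) ✓  (s5,m3) ✓  (s5,m4) ✓  (s5,m5) ✓  (s5,m6) ✓  (s6,m5) ✓
Counterexamples (restrictor pairs failing the scope): 0.

0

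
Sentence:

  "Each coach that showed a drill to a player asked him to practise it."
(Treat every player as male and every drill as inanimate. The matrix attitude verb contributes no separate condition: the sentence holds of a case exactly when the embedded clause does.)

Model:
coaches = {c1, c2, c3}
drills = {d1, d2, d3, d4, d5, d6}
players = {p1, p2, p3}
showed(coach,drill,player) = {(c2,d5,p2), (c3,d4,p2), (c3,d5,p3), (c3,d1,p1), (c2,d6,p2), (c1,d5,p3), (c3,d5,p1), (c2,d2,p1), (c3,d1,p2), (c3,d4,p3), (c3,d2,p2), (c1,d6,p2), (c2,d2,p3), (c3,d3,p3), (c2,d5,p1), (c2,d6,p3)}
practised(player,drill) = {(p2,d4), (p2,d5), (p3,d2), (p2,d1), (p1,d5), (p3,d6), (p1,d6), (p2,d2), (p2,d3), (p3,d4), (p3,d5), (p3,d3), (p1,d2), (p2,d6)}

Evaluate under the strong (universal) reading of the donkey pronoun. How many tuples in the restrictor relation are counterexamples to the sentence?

"him" takes "a player" as antecedent and "it" takes "a drill"; both are donkey pronouns co-varying with the restrictor.
Strong reading: for every (c,d,p) with showed(c,d,p), practised(p,d).
Restrictor triples: (c1,d5,p3)→practised(p3,d5) ✓  (c1,d6,p2)→practised(p2,d6) ✓  (c2,d2,p1)→practised(p1,d2) ✓  (c2,d2,p3)→practised(p3,d2) ✓  (c2,d5,p1)→practised(p1,d5) ✓  (c2,d5,p2)→practised(p2,d5) ✓  (c2,d6,p2)→practised(p2,d6) ✓  (c2,d6,p3)→practised(p3,d6) ✓  (c3,d1,p1)→practised(p1,d1) ✗  (c3,d1,p2)→practised(p2,d1) ✓  (c3,d2,p2)→practised(p2,d2) ✓  (c3,d3,p3)→practised(p3,d3) ✓  (c3,d4,p2)→practised(p2,d4) ✓  (c3,d4,p3)→practised(p3,d4) ✓  (c3,d5,p1)→practised(p1,d5) ✓  (c3,d5,p3)→practised(p3,d5) ✓
Counterexamples (restrictor triples failing the scope): 1.

1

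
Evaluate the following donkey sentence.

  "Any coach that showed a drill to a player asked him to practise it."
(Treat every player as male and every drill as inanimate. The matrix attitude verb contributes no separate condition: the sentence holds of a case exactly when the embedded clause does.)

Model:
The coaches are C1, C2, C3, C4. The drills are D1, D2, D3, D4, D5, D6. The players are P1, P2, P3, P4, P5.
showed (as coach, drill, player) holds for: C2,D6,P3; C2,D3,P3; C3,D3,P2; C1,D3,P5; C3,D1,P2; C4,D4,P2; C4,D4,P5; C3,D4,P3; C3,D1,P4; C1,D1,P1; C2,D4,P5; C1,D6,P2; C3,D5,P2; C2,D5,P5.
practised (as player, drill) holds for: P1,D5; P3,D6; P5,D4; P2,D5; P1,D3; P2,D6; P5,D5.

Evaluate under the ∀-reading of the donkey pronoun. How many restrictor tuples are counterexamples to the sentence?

8

"him" takes "a player" as antecedent and "it" takes "a drill"; both are donkey pronouns co-varying with the restrictor.
Strong reading: for every (c,d,p) with showed(c,d,p), practised(p,d).
Restrictor triples: (C1,D1,P1)→practised(P1,D1) ✗  (C1,D3,P5)→practised(P5,D3) ✗  (C1,D6,P2)→practised(P2,D6) ✓  (C2,D3,P3)→practised(P3,D3) ✗  (C2,D4,P5)→practised(P5,D4) ✓  (C2,D5,P5)→practised(P5,D5) ✓  (C2,D6,P3)→practised(P3,D6) ✓  (C3,D1,P2)→practised(P2,D1) ✗  (C3,D1,P4)→practised(P4,D1) ✗  (C3,D3,P2)→practised(P2,D3) ✗  (C3,D4,P3)→practised(P3,D4) ✗  (C3,D5,P2)→practised(P2,D5) ✓  (C4,D4,P2)→practised(P2,D4) ✗  (C4,D4,P5)→practised(P5,D4) ✓
Counterexamples (restrictor triples failing the scope): 8.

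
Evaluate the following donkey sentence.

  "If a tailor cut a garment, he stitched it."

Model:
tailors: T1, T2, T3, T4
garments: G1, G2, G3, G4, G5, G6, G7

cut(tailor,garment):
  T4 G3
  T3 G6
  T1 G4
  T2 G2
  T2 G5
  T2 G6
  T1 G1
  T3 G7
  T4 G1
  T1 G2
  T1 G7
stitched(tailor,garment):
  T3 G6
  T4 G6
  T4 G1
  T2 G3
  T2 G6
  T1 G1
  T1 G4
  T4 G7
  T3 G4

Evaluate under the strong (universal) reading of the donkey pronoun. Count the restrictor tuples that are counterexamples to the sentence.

"it" takes "a garment" as antecedent — a donkey pronoun bound across the clause boundary.
Strong reading: for every (t,g) with cut(t,g), stitched(t,g).
Restrictor pairs: (T1,G1) ✓  (T1,G2) ✗  (T1,G4) ✓  (T1,G7) ✗  (T2,G2) ✗  (T2,G5) ✗  (T2,G6) ✓  (T3,G6) ✓  (T3,G7) ✗  (T4,G1) ✓  (T4,G3) ✗
Counterexamples (restrictor pairs failing the scope): 6.

6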